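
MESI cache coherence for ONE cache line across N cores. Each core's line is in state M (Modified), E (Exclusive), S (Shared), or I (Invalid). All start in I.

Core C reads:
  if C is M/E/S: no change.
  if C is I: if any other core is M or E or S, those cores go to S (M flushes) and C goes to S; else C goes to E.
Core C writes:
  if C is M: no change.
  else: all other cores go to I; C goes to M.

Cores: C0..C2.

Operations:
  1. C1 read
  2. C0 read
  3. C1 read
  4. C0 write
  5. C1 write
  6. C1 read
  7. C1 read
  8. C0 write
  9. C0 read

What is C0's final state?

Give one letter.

Op 1: C1 read [C1 read from I: no other sharers -> C1=E (exclusive)] -> [I,E,I]
Op 2: C0 read [C0 read from I: others=['C1=E'] -> C0=S, others downsized to S] -> [S,S,I]
Op 3: C1 read [C1 read: already in S, no change] -> [S,S,I]
Op 4: C0 write [C0 write: invalidate ['C1=S'] -> C0=M] -> [M,I,I]
Op 5: C1 write [C1 write: invalidate ['C0=M'] -> C1=M] -> [I,M,I]
Op 6: C1 read [C1 read: already in M, no change] -> [I,M,I]
Op 7: C1 read [C1 read: already in M, no change] -> [I,M,I]
Op 8: C0 write [C0 write: invalidate ['C1=M'] -> C0=M] -> [M,I,I]
Op 9: C0 read [C0 read: already in M, no change] -> [M,I,I]

Answer: M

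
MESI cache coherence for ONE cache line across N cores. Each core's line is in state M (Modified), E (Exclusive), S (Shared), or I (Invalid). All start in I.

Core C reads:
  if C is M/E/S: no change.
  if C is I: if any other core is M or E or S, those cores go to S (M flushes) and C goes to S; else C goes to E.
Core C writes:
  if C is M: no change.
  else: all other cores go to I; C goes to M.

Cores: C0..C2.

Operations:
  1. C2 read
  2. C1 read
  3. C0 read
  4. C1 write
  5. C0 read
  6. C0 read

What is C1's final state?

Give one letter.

Answer: S

Derivation:
Op 1: C2 read [C2 read from I: no other sharers -> C2=E (exclusive)] -> [I,I,E]
Op 2: C1 read [C1 read from I: others=['C2=E'] -> C1=S, others downsized to S] -> [I,S,S]
Op 3: C0 read [C0 read from I: others=['C1=S', 'C2=S'] -> C0=S, others downsized to S] -> [S,S,S]
Op 4: C1 write [C1 write: invalidate ['C0=S', 'C2=S'] -> C1=M] -> [I,M,I]
Op 5: C0 read [C0 read from I: others=['C1=M'] -> C0=S, others downsized to S] -> [S,S,I]
Op 6: C0 read [C0 read: already in S, no change] -> [S,S,I]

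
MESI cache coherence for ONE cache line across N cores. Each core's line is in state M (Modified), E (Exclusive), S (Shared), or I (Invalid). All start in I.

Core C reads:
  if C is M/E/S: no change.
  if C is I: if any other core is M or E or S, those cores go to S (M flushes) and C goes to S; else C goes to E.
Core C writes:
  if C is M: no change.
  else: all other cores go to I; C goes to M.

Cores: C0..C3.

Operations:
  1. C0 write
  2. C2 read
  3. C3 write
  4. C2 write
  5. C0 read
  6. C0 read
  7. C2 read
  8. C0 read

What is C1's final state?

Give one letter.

Answer: I

Derivation:
Op 1: C0 write [C0 write: invalidate none -> C0=M] -> [M,I,I,I]
Op 2: C2 read [C2 read from I: others=['C0=M'] -> C2=S, others downsized to S] -> [S,I,S,I]
Op 3: C3 write [C3 write: invalidate ['C0=S', 'C2=S'] -> C3=M] -> [I,I,I,M]
Op 4: C2 write [C2 write: invalidate ['C3=M'] -> C2=M] -> [I,I,M,I]
Op 5: C0 read [C0 read from I: others=['C2=M'] -> C0=S, others downsized to S] -> [S,I,S,I]
Op 6: C0 read [C0 read: already in S, no change] -> [S,I,S,I]
Op 7: C2 read [C2 read: already in S, no change] -> [S,I,S,I]
Op 8: C0 read [C0 read: already in S, no change] -> [S,I,S,I]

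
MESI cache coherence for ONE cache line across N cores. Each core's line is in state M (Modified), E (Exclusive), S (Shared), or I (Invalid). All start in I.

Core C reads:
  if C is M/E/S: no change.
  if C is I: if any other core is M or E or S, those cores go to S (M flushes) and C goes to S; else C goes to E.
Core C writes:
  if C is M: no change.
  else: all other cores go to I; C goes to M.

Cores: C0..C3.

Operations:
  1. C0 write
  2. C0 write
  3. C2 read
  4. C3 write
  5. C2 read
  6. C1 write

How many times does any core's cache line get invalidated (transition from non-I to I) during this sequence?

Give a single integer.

Answer: 4

Derivation:
Op 1: C0 write [C0 write: invalidate none -> C0=M] -> [M,I,I,I] (invalidations this op: 0; running total: 0)
Op 2: C0 write [C0 write: already M (modified), no change] -> [M,I,I,I] (invalidations this op: 0; running total: 0)
Op 3: C2 read [C2 read from I: others=['C0=M'] -> C2=S, others downsized to S] -> [S,I,S,I] (invalidations this op: 0; running total: 0)
Op 4: C3 write [C3 write: invalidate ['C0=S', 'C2=S'] -> C3=M] -> [I,I,I,M] (invalidations this op: 2; running total: 2)
Op 5: C2 read [C2 read from I: others=['C3=M'] -> C2=S, others downsized to S] -> [I,I,S,S] (invalidations this op: 0; running total: 2)
Op 6: C1 write [C1 write: invalidate ['C2=S', 'C3=S'] -> C1=M] -> [I,M,I,I] (invalidations this op: 2; running total: 4)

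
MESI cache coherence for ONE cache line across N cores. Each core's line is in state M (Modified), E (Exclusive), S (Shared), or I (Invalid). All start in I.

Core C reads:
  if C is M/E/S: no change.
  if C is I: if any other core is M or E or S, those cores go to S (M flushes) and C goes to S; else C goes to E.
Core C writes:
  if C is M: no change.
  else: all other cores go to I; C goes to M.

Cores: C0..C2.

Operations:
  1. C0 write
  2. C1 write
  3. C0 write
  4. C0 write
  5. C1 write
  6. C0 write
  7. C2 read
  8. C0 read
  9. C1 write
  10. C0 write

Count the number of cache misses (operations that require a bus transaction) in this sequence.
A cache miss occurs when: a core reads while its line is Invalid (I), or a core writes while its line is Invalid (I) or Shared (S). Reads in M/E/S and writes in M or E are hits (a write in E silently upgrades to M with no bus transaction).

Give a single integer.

Answer: 8

Derivation:
Op 1: C0 write [C0 write: invalidate none -> C0=M] -> [M,I,I] [MISS #1: write from I]
Op 2: C1 write [C1 write: invalidate ['C0=M'] -> C1=M] -> [I,M,I] [MISS #2: write from I]
Op 3: C0 write [C0 write: invalidate ['C1=M'] -> C0=M] -> [M,I,I] [MISS #3: write from I]
Op 4: C0 write [C0 write: already M (modified), no change] -> [M,I,I] [hit: write from M]
Op 5: C1 write [C1 write: invalidate ['C0=M'] -> C1=M] -> [I,M,I] [MISS #4: write from I]
Op 6: C0 write [C0 write: invalidate ['C1=M'] -> C0=M] -> [M,I,I] [MISS #5: write from I]
Op 7: C2 read [C2 read from I: others=['C0=M'] -> C2=S, others downsized to S] -> [S,I,S] [MISS #6: read from I]
Op 8: C0 read [C0 read: already in S, no change] -> [S,I,S] [hit: read from S]
Op 9: C1 write [C1 write: invalidate ['C0=S', 'C2=S'] -> C1=M] -> [I,M,I] [MISS #7: write from I]
Op 10: C0 write [C0 write: invalidate ['C1=M'] -> C0=M] -> [M,I,I] [MISS #8: write from I]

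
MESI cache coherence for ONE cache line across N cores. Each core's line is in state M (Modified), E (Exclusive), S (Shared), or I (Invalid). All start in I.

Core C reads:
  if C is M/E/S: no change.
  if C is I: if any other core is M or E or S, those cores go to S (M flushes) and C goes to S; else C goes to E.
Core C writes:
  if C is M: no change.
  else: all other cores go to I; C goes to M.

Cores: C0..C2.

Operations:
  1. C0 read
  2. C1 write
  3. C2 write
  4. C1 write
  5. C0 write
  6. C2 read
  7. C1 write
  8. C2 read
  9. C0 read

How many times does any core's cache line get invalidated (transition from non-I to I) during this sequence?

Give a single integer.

Answer: 6

Derivation:
Op 1: C0 read [C0 read from I: no other sharers -> C0=E (exclusive)] -> [E,I,I] (invalidations this op: 0; running total: 0)
Op 2: C1 write [C1 write: invalidate ['C0=E'] -> C1=M] -> [I,M,I] (invalidations this op: 1; running total: 1)
Op 3: C2 write [C2 write: invalidate ['C1=M'] -> C2=M] -> [I,I,M] (invalidations this op: 1; running total: 2)
Op 4: C1 write [C1 write: invalidate ['C2=M'] -> C1=M] -> [I,M,I] (invalidations this op: 1; running total: 3)
Op 5: C0 write [C0 write: invalidate ['C1=M'] -> C0=M] -> [M,I,I] (invalidations this op: 1; running total: 4)
Op 6: C2 read [C2 read from I: others=['C0=M'] -> C2=S, others downsized to S] -> [S,I,S] (invalidations this op: 0; running total: 4)
Op 7: C1 write [C1 write: invalidate ['C0=S', 'C2=S'] -> C1=M] -> [I,M,I] (invalidations this op: 2; running total: 6)
Op 8: C2 read [C2 read from I: others=['C1=M'] -> C2=S, others downsized to S] -> [I,S,S] (invalidations this op: 0; running total: 6)
Op 9: C0 read [C0 read from I: others=['C1=S', 'C2=S'] -> C0=S, others downsized to S] -> [S,S,S] (invalidations this op: 0; running total: 6)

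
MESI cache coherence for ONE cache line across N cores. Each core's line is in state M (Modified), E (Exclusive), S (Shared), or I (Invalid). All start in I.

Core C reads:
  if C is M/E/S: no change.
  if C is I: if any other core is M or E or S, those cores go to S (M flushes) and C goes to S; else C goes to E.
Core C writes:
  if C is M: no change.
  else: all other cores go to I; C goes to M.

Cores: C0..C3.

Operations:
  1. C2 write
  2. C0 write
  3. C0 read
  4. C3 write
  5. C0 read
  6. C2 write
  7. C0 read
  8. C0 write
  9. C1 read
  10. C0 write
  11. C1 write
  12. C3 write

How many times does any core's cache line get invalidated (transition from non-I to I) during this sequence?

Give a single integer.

Answer: 8

Derivation:
Op 1: C2 write [C2 write: invalidate none -> C2=M] -> [I,I,M,I] (invalidations this op: 0; running total: 0)
Op 2: C0 write [C0 write: invalidate ['C2=M'] -> C0=M] -> [M,I,I,I] (invalidations this op: 1; running total: 1)
Op 3: C0 read [C0 read: already in M, no change] -> [M,I,I,I] (invalidations this op: 0; running total: 1)
Op 4: C3 write [C3 write: invalidate ['C0=M'] -> C3=M] -> [I,I,I,M] (invalidations this op: 1; running total: 2)
Op 5: C0 read [C0 read from I: others=['C3=M'] -> C0=S, others downsized to S] -> [S,I,I,S] (invalidations this op: 0; running total: 2)
Op 6: C2 write [C2 write: invalidate ['C0=S', 'C3=S'] -> C2=M] -> [I,I,M,I] (invalidations this op: 2; running total: 4)
Op 7: C0 read [C0 read from I: others=['C2=M'] -> C0=S, others downsized to S] -> [S,I,S,I] (invalidations this op: 0; running total: 4)
Op 8: C0 write [C0 write: invalidate ['C2=S'] -> C0=M] -> [M,I,I,I] (invalidations this op: 1; running total: 5)
Op 9: C1 read [C1 read from I: others=['C0=M'] -> C1=S, others downsized to S] -> [S,S,I,I] (invalidations this op: 0; running total: 5)
Op 10: C0 write [C0 write: invalidate ['C1=S'] -> C0=M] -> [M,I,I,I] (invalidations this op: 1; running total: 6)
Op 11: C1 write [C1 write: invalidate ['C0=M'] -> C1=M] -> [I,M,I,I] (invalidations this op: 1; running total: 7)
Op 12: C3 write [C3 write: invalidate ['C1=M'] -> C3=M] -> [I,I,I,M] (invalidations this op: 1; running total: 8)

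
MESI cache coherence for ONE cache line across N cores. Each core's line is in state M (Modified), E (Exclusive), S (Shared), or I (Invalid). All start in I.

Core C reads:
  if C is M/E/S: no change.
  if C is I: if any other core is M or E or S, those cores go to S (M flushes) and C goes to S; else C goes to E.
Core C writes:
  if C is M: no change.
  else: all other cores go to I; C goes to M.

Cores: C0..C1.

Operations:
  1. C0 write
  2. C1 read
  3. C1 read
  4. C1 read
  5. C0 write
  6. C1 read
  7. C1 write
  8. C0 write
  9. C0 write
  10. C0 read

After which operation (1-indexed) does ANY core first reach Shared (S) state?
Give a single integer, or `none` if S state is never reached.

Answer: 2

Derivation:
Op 1: C0 write [C0 write: invalidate none -> C0=M] -> [M,I]
Op 2: C1 read [C1 read from I: others=['C0=M'] -> C1=S, others downsized to S] -> [S,S]
  -> First S state at op 2; remaining ops need not be traced.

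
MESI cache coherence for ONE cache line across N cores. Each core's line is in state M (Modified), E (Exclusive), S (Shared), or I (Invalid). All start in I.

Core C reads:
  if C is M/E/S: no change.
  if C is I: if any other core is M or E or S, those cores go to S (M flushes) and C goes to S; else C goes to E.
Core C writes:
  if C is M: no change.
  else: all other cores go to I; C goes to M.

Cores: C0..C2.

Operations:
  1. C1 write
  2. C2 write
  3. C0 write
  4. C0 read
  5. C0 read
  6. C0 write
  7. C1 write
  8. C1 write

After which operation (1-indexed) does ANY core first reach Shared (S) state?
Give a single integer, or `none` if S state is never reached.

Op 1: C1 write [C1 write: invalidate none -> C1=M] -> [I,M,I]
Op 2: C2 write [C2 write: invalidate ['C1=M'] -> C2=M] -> [I,I,M]
Op 3: C0 write [C0 write: invalidate ['C2=M'] -> C0=M] -> [M,I,I]
Op 4: C0 read [C0 read: already in M, no change] -> [M,I,I]
Op 5: C0 read [C0 read: already in M, no change] -> [M,I,I]
Op 6: C0 write [C0 write: already M (modified), no change] -> [M,I,I]
Op 7: C1 write [C1 write: invalidate ['C0=M'] -> C1=M] -> [I,M,I]
Op 8: C1 write [C1 write: already M (modified), no change] -> [I,M,I]
S state never reached in this sequence.

Answer: none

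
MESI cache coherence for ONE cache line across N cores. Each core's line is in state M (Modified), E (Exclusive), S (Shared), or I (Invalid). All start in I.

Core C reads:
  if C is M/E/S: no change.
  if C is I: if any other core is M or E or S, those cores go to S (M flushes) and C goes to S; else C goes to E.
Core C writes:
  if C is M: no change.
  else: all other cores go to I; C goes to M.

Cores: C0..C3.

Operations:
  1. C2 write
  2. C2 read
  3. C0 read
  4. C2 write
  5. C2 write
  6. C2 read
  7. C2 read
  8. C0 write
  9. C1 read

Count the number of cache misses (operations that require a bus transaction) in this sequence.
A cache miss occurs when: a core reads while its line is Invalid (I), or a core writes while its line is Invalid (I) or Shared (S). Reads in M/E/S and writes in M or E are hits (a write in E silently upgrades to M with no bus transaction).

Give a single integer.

Op 1: C2 write [C2 write: invalidate none -> C2=M] -> [I,I,M,I] [MISS #1: write from I]
Op 2: C2 read [C2 read: already in M, no change] -> [I,I,M,I] [hit: read from M]
Op 3: C0 read [C0 read from I: others=['C2=M'] -> C0=S, others downsized to S] -> [S,I,S,I] [MISS #2: read from I]
Op 4: C2 write [C2 write: invalidate ['C0=S'] -> C2=M] -> [I,I,M,I] [MISS #3: write from S]
Op 5: C2 write [C2 write: already M (modified), no change] -> [I,I,M,I] [hit: write from M]
Op 6: C2 read [C2 read: already in M, no change] -> [I,I,M,I] [hit: read from M]
Op 7: C2 read [C2 read: already in M, no change] -> [I,I,M,I] [hit: read from M]
Op 8: C0 write [C0 write: invalidate ['C2=M'] -> C0=M] -> [M,I,I,I] [MISS #4: write from I]
Op 9: C1 read [C1 read from I: others=['C0=M'] -> C1=S, others downsized to S] -> [S,S,I,I] [MISS #5: read from I]

Answer: 5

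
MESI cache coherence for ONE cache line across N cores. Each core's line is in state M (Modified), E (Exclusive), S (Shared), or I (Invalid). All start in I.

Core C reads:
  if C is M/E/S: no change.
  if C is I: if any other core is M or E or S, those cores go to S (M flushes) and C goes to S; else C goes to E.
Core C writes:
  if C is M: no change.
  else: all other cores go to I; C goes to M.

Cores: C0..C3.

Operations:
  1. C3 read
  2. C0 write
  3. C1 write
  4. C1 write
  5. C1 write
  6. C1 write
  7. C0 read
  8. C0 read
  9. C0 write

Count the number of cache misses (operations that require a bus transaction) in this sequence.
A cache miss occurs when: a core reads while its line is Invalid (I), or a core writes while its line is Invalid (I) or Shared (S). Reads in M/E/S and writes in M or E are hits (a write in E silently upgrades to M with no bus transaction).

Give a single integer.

Op 1: C3 read [C3 read from I: no other sharers -> C3=E (exclusive)] -> [I,I,I,E] [MISS #1: read from I]
Op 2: C0 write [C0 write: invalidate ['C3=E'] -> C0=M] -> [M,I,I,I] [MISS #2: write from I]
Op 3: C1 write [C1 write: invalidate ['C0=M'] -> C1=M] -> [I,M,I,I] [MISS #3: write from I]
Op 4: C1 write [C1 write: already M (modified), no change] -> [I,M,I,I] [hit: write from M]
Op 5: C1 write [C1 write: already M (modified), no change] -> [I,M,I,I] [hit: write from M]
Op 6: C1 write [C1 write: already M (modified), no change] -> [I,M,I,I] [hit: write from M]
Op 7: C0 read [C0 read from I: others=['C1=M'] -> C0=S, others downsized to S] -> [S,S,I,I] [MISS #4: read from I]
Op 8: C0 read [C0 read: already in S, no change] -> [S,S,I,I] [hit: read from S]
Op 9: C0 write [C0 write: invalidate ['C1=S'] -> C0=M] -> [M,I,I,I] [MISS #5: write from S]

Answer: 5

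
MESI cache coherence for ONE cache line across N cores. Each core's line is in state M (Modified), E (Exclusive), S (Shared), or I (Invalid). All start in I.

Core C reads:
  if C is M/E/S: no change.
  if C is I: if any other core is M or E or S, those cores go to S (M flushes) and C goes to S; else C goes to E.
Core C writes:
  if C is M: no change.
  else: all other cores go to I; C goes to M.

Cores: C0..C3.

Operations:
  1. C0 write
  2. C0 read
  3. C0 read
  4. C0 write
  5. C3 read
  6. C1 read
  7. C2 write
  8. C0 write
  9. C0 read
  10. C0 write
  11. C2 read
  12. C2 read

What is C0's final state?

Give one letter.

Op 1: C0 write [C0 write: invalidate none -> C0=M] -> [M,I,I,I]
Op 2: C0 read [C0 read: already in M, no change] -> [M,I,I,I]
Op 3: C0 read [C0 read: already in M, no change] -> [M,I,I,I]
Op 4: C0 write [C0 write: already M (modified), no change] -> [M,I,I,I]
Op 5: C3 read [C3 read from I: others=['C0=M'] -> C3=S, others downsized to S] -> [S,I,I,S]
Op 6: C1 read [C1 read from I: others=['C0=S', 'C3=S'] -> C1=S, others downsized to S] -> [S,S,I,S]
Op 7: C2 write [C2 write: invalidate ['C0=S', 'C1=S', 'C3=S'] -> C2=M] -> [I,I,M,I]
Op 8: C0 write [C0 write: invalidate ['C2=M'] -> C0=M] -> [M,I,I,I]
Op 9: C0 read [C0 read: already in M, no change] -> [M,I,I,I]
Op 10: C0 write [C0 write: already M (modified), no change] -> [M,I,I,I]
Op 11: C2 read [C2 read from I: others=['C0=M'] -> C2=S, others downsized to S] -> [S,I,S,I]
Op 12: C2 read [C2 read: already in S, no change] -> [S,I,S,I]

Answer: S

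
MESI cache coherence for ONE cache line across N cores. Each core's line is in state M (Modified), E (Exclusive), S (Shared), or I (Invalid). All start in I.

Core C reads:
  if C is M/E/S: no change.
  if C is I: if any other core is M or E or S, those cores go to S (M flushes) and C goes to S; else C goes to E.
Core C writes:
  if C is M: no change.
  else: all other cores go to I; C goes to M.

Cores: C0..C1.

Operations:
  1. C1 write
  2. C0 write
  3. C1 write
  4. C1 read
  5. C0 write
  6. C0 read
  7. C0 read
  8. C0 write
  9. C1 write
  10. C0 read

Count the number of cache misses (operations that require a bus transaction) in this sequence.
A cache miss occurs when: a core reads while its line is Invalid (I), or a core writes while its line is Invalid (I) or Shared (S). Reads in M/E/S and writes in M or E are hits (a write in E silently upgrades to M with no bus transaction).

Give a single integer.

Op 1: C1 write [C1 write: invalidate none -> C1=M] -> [I,M] [MISS #1: write from I]
Op 2: C0 write [C0 write: invalidate ['C1=M'] -> C0=M] -> [M,I] [MISS #2: write from I]
Op 3: C1 write [C1 write: invalidate ['C0=M'] -> C1=M] -> [I,M] [MISS #3: write from I]
Op 4: C1 read [C1 read: already in M, no change] -> [I,M] [hit: read from M]
Op 5: C0 write [C0 write: invalidate ['C1=M'] -> C0=M] -> [M,I] [MISS #4: write from I]
Op 6: C0 read [C0 read: already in M, no change] -> [M,I] [hit: read from M]
Op 7: C0 read [C0 read: already in M, no change] -> [M,I] [hit: read from M]
Op 8: C0 write [C0 write: already M (modified), no change] -> [M,I] [hit: write from M]
Op 9: C1 write [C1 write: invalidate ['C0=M'] -> C1=M] -> [I,M] [MISS #5: write from I]
Op 10: C0 read [C0 read from I: others=['C1=M'] -> C0=S, others downsized to S] -> [S,S] [MISS #6: read from I]

Answer: 6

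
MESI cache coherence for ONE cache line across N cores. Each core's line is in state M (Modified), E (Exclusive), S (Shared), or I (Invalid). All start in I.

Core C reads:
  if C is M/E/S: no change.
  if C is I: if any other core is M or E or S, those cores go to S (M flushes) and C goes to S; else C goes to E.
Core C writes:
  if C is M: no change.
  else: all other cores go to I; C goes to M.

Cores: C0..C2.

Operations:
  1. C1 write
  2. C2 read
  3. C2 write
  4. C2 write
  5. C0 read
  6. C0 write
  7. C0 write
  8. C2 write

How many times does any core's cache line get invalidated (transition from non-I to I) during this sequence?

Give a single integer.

Op 1: C1 write [C1 write: invalidate none -> C1=M] -> [I,M,I] (invalidations this op: 0; running total: 0)
Op 2: C2 read [C2 read from I: others=['C1=M'] -> C2=S, others downsized to S] -> [I,S,S] (invalidations this op: 0; running total: 0)
Op 3: C2 write [C2 write: invalidate ['C1=S'] -> C2=M] -> [I,I,M] (invalidations this op: 1; running total: 1)
Op 4: C2 write [C2 write: already M (modified), no change] -> [I,I,M] (invalidations this op: 0; running total: 1)
Op 5: C0 read [C0 read from I: others=['C2=M'] -> C0=S, others downsized to S] -> [S,I,S] (invalidations this op: 0; running total: 1)
Op 6: C0 write [C0 write: invalidate ['C2=S'] -> C0=M] -> [M,I,I] (invalidations this op: 1; running total: 2)
Op 7: C0 write [C0 write: already M (modified), no change] -> [M,I,I] (invalidations this op: 0; running total: 2)
Op 8: C2 write [C2 write: invalidate ['C0=M'] -> C2=M] -> [I,I,M] (invalidations this op: 1; running total: 3)

Answer: 3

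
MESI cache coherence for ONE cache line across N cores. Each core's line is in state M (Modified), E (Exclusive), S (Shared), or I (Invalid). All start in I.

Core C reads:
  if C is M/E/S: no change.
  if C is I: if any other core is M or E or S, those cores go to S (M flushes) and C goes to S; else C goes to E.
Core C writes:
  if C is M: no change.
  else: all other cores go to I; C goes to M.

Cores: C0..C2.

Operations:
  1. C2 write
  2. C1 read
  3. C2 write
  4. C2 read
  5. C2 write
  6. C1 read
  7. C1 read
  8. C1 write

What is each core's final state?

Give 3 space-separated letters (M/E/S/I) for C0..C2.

Answer: I M I

Derivation:
Op 1: C2 write [C2 write: invalidate none -> C2=M] -> [I,I,M]
Op 2: C1 read [C1 read from I: others=['C2=M'] -> C1=S, others downsized to S] -> [I,S,S]
Op 3: C2 write [C2 write: invalidate ['C1=S'] -> C2=M] -> [I,I,M]
Op 4: C2 read [C2 read: already in M, no change] -> [I,I,M]
Op 5: C2 write [C2 write: already M (modified), no change] -> [I,I,M]
Op 6: C1 read [C1 read from I: others=['C2=M'] -> C1=S, others downsized to S] -> [I,S,S]
Op 7: C1 read [C1 read: already in S, no change] -> [I,S,S]
Op 8: C1 write [C1 write: invalidate ['C2=S'] -> C1=M] -> [I,M,I]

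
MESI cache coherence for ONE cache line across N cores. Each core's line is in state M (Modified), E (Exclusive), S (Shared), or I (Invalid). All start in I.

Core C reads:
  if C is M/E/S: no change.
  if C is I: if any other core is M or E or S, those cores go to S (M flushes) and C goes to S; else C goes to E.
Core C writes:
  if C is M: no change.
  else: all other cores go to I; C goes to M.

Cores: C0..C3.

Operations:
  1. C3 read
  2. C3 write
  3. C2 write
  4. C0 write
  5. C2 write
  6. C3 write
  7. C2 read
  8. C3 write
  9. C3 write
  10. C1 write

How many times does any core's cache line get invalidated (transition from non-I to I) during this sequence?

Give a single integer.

Op 1: C3 read [C3 read from I: no other sharers -> C3=E (exclusive)] -> [I,I,I,E] (invalidations this op: 0; running total: 0)
Op 2: C3 write [C3 write: invalidate none -> C3=M] -> [I,I,I,M] (invalidations this op: 0; running total: 0)
Op 3: C2 write [C2 write: invalidate ['C3=M'] -> C2=M] -> [I,I,M,I] (invalidations this op: 1; running total: 1)
Op 4: C0 write [C0 write: invalidate ['C2=M'] -> C0=M] -> [M,I,I,I] (invalidations this op: 1; running total: 2)
Op 5: C2 write [C2 write: invalidate ['C0=M'] -> C2=M] -> [I,I,M,I] (invalidations this op: 1; running total: 3)
Op 6: C3 write [C3 write: invalidate ['C2=M'] -> C3=M] -> [I,I,I,M] (invalidations this op: 1; running total: 4)
Op 7: C2 read [C2 read from I: others=['C3=M'] -> C2=S, others downsized to S] -> [I,I,S,S] (invalidations this op: 0; running total: 4)
Op 8: C3 write [C3 write: invalidate ['C2=S'] -> C3=M] -> [I,I,I,M] (invalidations this op: 1; running total: 5)
Op 9: C3 write [C3 write: already M (modified), no change] -> [I,I,I,M] (invalidations this op: 0; running total: 5)
Op 10: C1 write [C1 write: invalidate ['C3=M'] -> C1=M] -> [I,M,I,I] (invalidations this op: 1; running total: 6)

Answer: 6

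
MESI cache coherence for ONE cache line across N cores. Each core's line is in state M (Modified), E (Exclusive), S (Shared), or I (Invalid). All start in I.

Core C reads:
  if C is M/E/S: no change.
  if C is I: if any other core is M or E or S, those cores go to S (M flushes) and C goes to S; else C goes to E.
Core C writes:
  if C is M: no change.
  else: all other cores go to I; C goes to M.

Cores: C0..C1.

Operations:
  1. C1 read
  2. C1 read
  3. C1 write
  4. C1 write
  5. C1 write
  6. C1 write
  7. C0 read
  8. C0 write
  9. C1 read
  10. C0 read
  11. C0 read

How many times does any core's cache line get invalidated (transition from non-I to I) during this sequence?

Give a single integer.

Op 1: C1 read [C1 read from I: no other sharers -> C1=E (exclusive)] -> [I,E] (invalidations this op: 0; running total: 0)
Op 2: C1 read [C1 read: already in E, no change] -> [I,E] (invalidations this op: 0; running total: 0)
Op 3: C1 write [C1 write: invalidate none -> C1=M] -> [I,M] (invalidations this op: 0; running total: 0)
Op 4: C1 write [C1 write: already M (modified), no change] -> [I,M] (invalidations this op: 0; running total: 0)
Op 5: C1 write [C1 write: already M (modified), no change] -> [I,M] (invalidations this op: 0; running total: 0)
Op 6: C1 write [C1 write: already M (modified), no change] -> [I,M] (invalidations this op: 0; running total: 0)
Op 7: C0 read [C0 read from I: others=['C1=M'] -> C0=S, others downsized to S] -> [S,S] (invalidations this op: 0; running total: 0)
Op 8: C0 write [C0 write: invalidate ['C1=S'] -> C0=M] -> [M,I] (invalidations this op: 1; running total: 1)
Op 9: C1 read [C1 read from I: others=['C0=M'] -> C1=S, others downsized to S] -> [S,S] (invalidations this op: 0; running total: 1)
Op 10: C0 read [C0 read: already in S, no change] -> [S,S] (invalidations this op: 0; running total: 1)
Op 11: C0 read [C0 read: already in S, no change] -> [S,S] (invalidations this op: 0; running total: 1)

Answer: 1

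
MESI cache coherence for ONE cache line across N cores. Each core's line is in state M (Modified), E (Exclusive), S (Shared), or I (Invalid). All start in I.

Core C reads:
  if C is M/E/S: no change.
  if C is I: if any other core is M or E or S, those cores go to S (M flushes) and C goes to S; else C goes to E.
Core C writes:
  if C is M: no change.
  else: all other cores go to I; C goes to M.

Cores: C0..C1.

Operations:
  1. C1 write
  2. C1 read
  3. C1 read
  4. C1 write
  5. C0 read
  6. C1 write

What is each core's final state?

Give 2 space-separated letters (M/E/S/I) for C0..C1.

Op 1: C1 write [C1 write: invalidate none -> C1=M] -> [I,M]
Op 2: C1 read [C1 read: already in M, no change] -> [I,M]
Op 3: C1 read [C1 read: already in M, no change] -> [I,M]
Op 4: C1 write [C1 write: already M (modified), no change] -> [I,M]
Op 5: C0 read [C0 read from I: others=['C1=M'] -> C0=S, others downsized to S] -> [S,S]
Op 6: C1 write [C1 write: invalidate ['C0=S'] -> C1=M] -> [I,M]

Answer: I M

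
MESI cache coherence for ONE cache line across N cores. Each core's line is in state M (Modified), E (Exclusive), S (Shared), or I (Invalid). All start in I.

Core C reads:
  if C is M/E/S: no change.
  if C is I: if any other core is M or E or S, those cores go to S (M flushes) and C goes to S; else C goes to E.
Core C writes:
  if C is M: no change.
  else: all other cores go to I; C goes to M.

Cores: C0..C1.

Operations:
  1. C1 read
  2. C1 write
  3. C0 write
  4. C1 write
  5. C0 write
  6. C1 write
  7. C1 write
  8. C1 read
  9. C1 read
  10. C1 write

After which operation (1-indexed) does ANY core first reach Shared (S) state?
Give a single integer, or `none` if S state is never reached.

Op 1: C1 read [C1 read from I: no other sharers -> C1=E (exclusive)] -> [I,E]
Op 2: C1 write [C1 write: invalidate none -> C1=M] -> [I,M]
Op 3: C0 write [C0 write: invalidate ['C1=M'] -> C0=M] -> [M,I]
Op 4: C1 write [C1 write: invalidate ['C0=M'] -> C1=M] -> [I,M]
Op 5: C0 write [C0 write: invalidate ['C1=M'] -> C0=M] -> [M,I]
Op 6: C1 write [C1 write: invalidate ['C0=M'] -> C1=M] -> [I,M]
Op 7: C1 write [C1 write: already M (modified), no change] -> [I,M]
Op 8: C1 read [C1 read: already in M, no change] -> [I,M]
Op 9: C1 read [C1 read: already in M, no change] -> [I,M]
Op 10: C1 write [C1 write: already M (modified), no change] -> [I,M]
S state never reached in this sequence.

Answer: none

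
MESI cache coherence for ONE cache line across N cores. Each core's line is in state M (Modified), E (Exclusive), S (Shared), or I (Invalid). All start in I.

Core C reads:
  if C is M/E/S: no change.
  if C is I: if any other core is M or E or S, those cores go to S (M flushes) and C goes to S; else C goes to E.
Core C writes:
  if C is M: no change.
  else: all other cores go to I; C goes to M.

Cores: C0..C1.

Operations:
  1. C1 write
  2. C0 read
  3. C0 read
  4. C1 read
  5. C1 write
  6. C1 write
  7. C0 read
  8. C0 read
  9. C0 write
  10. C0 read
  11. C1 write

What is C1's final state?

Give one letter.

Op 1: C1 write [C1 write: invalidate none -> C1=M] -> [I,M]
Op 2: C0 read [C0 read from I: others=['C1=M'] -> C0=S, others downsized to S] -> [S,S]
Op 3: C0 read [C0 read: already in S, no change] -> [S,S]
Op 4: C1 read [C1 read: already in S, no change] -> [S,S]
Op 5: C1 write [C1 write: invalidate ['C0=S'] -> C1=M] -> [I,M]
Op 6: C1 write [C1 write: already M (modified), no change] -> [I,M]
Op 7: C0 read [C0 read from I: others=['C1=M'] -> C0=S, others downsized to S] -> [S,S]
Op 8: C0 read [C0 read: already in S, no change] -> [S,S]
Op 9: C0 write [C0 write: invalidate ['C1=S'] -> C0=M] -> [M,I]
Op 10: C0 read [C0 read: already in M, no change] -> [M,I]
Op 11: C1 write [C1 write: invalidate ['C0=M'] -> C1=M] -> [I,M]

Answer: M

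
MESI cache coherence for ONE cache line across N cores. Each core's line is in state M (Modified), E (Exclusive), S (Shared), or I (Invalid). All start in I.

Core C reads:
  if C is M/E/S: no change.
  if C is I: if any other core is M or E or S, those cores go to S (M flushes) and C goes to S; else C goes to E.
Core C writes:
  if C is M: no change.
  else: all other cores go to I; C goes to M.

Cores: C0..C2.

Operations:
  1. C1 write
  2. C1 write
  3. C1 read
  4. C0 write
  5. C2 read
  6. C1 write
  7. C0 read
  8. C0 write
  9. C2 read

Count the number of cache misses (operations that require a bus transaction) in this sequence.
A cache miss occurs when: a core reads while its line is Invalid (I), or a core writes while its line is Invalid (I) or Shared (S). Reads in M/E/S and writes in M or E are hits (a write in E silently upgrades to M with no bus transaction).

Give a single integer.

Op 1: C1 write [C1 write: invalidate none -> C1=M] -> [I,M,I] [MISS #1: write from I]
Op 2: C1 write [C1 write: already M (modified), no change] -> [I,M,I] [hit: write from M]
Op 3: C1 read [C1 read: already in M, no change] -> [I,M,I] [hit: read from M]
Op 4: C0 write [C0 write: invalidate ['C1=M'] -> C0=M] -> [M,I,I] [MISS #2: write from I]
Op 5: C2 read [C2 read from I: others=['C0=M'] -> C2=S, others downsized to S] -> [S,I,S] [MISS #3: read from I]
Op 6: C1 write [C1 write: invalidate ['C0=S', 'C2=S'] -> C1=M] -> [I,M,I] [MISS #4: write from I]
Op 7: C0 read [C0 read from I: others=['C1=M'] -> C0=S, others downsized to S] -> [S,S,I] [MISS #5: read from I]
Op 8: C0 write [C0 write: invalidate ['C1=S'] -> C0=M] -> [M,I,I] [MISS #6: write from S]
Op 9: C2 read [C2 read from I: others=['C0=M'] -> C2=S, others downsized to S] -> [S,I,S] [MISS #7: read from I]

Answer: 7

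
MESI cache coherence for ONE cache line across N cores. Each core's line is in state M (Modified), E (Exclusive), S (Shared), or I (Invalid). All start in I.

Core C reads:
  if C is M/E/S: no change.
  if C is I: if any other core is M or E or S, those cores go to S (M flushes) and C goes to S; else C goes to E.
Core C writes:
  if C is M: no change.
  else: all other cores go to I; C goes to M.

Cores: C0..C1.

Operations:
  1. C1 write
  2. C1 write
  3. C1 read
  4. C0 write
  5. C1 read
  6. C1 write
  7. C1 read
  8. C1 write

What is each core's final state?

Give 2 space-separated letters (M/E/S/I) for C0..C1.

Answer: I M

Derivation:
Op 1: C1 write [C1 write: invalidate none -> C1=M] -> [I,M]
Op 2: C1 write [C1 write: already M (modified), no change] -> [I,M]
Op 3: C1 read [C1 read: already in M, no change] -> [I,M]
Op 4: C0 write [C0 write: invalidate ['C1=M'] -> C0=M] -> [M,I]
Op 5: C1 read [C1 read from I: others=['C0=M'] -> C1=S, others downsized to S] -> [S,S]
Op 6: C1 write [C1 write: invalidate ['C0=S'] -> C1=M] -> [I,M]
Op 7: C1 read [C1 read: already in M, no change] -> [I,M]
Op 8: C1 write [C1 write: already M (modified), no change] -> [I,M]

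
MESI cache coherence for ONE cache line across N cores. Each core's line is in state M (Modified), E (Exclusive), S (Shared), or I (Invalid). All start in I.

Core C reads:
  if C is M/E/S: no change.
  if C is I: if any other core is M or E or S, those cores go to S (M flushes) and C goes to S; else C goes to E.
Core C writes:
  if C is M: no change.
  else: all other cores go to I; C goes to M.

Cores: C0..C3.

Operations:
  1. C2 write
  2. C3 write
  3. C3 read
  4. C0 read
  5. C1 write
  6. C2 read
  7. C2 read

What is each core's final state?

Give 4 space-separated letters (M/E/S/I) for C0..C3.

Op 1: C2 write [C2 write: invalidate none -> C2=M] -> [I,I,M,I]
Op 2: C3 write [C3 write: invalidate ['C2=M'] -> C3=M] -> [I,I,I,M]
Op 3: C3 read [C3 read: already in M, no change] -> [I,I,I,M]
Op 4: C0 read [C0 read from I: others=['C3=M'] -> C0=S, others downsized to S] -> [S,I,I,S]
Op 5: C1 write [C1 write: invalidate ['C0=S', 'C3=S'] -> C1=M] -> [I,M,I,I]
Op 6: C2 read [C2 read from I: others=['C1=M'] -> C2=S, others downsized to S] -> [I,S,S,I]
Op 7: C2 read [C2 read: already in S, no change] -> [I,S,S,I]

Answer: I S S I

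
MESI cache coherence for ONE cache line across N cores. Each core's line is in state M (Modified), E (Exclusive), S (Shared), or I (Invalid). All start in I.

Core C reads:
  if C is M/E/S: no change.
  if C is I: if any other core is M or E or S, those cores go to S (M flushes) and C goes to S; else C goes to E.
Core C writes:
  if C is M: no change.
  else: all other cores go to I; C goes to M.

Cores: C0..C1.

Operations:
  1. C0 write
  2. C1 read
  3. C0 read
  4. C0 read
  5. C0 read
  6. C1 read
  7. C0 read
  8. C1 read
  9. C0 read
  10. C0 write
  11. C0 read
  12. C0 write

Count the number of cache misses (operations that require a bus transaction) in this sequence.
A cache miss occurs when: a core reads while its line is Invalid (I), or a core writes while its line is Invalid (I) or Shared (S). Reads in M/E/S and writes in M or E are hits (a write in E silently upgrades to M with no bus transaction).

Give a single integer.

Op 1: C0 write [C0 write: invalidate none -> C0=M] -> [M,I] [MISS #1: write from I]
Op 2: C1 read [C1 read from I: others=['C0=M'] -> C1=S, others downsized to S] -> [S,S] [MISS #2: read from I]
Op 3: C0 read [C0 read: already in S, no change] -> [S,S] [hit: read from S]
Op 4: C0 read [C0 read: already in S, no change] -> [S,S] [hit: read from S]
Op 5: C0 read [C0 read: already in S, no change] -> [S,S] [hit: read from S]
Op 6: C1 read [C1 read: already in S, no change] -> [S,S] [hit: read from S]
Op 7: C0 read [C0 read: already in S, no change] -> [S,S] [hit: read from S]
Op 8: C1 read [C1 read: already in S, no change] -> [S,S] [hit: read from S]
Op 9: C0 read [C0 read: already in S, no change] -> [S,S] [hit: read from S]
Op 10: C0 write [C0 write: invalidate ['C1=S'] -> C0=M] -> [M,I] [MISS #3: write from S]
Op 11: C0 read [C0 read: already in M, no change] -> [M,I] [hit: read from M]
Op 12: C0 write [C0 write: already M (modified), no change] -> [M,I] [hit: write from M]

Answer: 3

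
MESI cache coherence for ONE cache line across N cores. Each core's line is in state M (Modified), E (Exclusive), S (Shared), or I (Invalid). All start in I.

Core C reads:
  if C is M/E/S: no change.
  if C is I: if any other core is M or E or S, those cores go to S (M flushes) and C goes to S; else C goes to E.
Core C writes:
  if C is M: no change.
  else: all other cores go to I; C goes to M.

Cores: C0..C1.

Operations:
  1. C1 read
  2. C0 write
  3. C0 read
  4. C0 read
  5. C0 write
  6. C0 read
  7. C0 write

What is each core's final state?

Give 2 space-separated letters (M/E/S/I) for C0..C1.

Answer: M I

Derivation:
Op 1: C1 read [C1 read from I: no other sharers -> C1=E (exclusive)] -> [I,E]
Op 2: C0 write [C0 write: invalidate ['C1=E'] -> C0=M] -> [M,I]
Op 3: C0 read [C0 read: already in M, no change] -> [M,I]
Op 4: C0 read [C0 read: already in M, no change] -> [M,I]
Op 5: C0 write [C0 write: already M (modified), no change] -> [M,I]
Op 6: C0 read [C0 read: already in M, no change] -> [M,I]
Op 7: C0 write [C0 write: already M (modified), no change] -> [M,I]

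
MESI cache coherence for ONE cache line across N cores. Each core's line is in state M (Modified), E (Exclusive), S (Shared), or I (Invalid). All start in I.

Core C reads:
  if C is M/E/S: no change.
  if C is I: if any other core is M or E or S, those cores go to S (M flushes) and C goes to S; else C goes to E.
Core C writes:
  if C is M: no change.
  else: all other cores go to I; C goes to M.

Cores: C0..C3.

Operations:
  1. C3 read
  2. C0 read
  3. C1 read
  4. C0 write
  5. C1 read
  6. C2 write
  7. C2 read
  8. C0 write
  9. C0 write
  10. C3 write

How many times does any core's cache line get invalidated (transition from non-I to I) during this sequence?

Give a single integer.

Op 1: C3 read [C3 read from I: no other sharers -> C3=E (exclusive)] -> [I,I,I,E] (invalidations this op: 0; running total: 0)
Op 2: C0 read [C0 read from I: others=['C3=E'] -> C0=S, others downsized to S] -> [S,I,I,S] (invalidations this op: 0; running total: 0)
Op 3: C1 read [C1 read from I: others=['C0=S', 'C3=S'] -> C1=S, others downsized to S] -> [S,S,I,S] (invalidations this op: 0; running total: 0)
Op 4: C0 write [C0 write: invalidate ['C1=S', 'C3=S'] -> C0=M] -> [M,I,I,I] (invalidations this op: 2; running total: 2)
Op 5: C1 read [C1 read from I: others=['C0=M'] -> C1=S, others downsized to S] -> [S,S,I,I] (invalidations this op: 0; running total: 2)
Op 6: C2 write [C2 write: invalidate ['C0=S', 'C1=S'] -> C2=M] -> [I,I,M,I] (invalidations this op: 2; running total: 4)
Op 7: C2 read [C2 read: already in M, no change] -> [I,I,M,I] (invalidations this op: 0; running total: 4)
Op 8: C0 write [C0 write: invalidate ['C2=M'] -> C0=M] -> [M,I,I,I] (invalidations this op: 1; running total: 5)
Op 9: C0 write [C0 write: already M (modified), no change] -> [M,I,I,I] (invalidations this op: 0; running total: 5)
Op 10: C3 write [C3 write: invalidate ['C0=M'] -> C3=M] -> [I,I,I,M] (invalidations this op: 1; running total: 6)

Answer: 6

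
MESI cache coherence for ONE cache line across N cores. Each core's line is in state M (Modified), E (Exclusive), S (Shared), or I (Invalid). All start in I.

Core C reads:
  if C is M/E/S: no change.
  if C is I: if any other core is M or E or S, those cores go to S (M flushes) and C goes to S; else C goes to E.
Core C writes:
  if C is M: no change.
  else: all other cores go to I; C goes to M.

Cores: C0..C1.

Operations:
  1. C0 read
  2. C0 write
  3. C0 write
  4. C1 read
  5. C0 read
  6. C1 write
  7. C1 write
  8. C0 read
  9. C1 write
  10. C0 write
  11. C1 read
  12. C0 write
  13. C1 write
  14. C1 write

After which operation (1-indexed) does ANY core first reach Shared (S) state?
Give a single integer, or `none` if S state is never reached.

Op 1: C0 read [C0 read from I: no other sharers -> C0=E (exclusive)] -> [E,I]
Op 2: C0 write [C0 write: invalidate none -> C0=M] -> [M,I]
Op 3: C0 write [C0 write: already M (modified), no change] -> [M,I]
Op 4: C1 read [C1 read from I: others=['C0=M'] -> C1=S, others downsized to S] -> [S,S]
  -> First S state at op 4; remaining ops need not be traced.

Answer: 4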